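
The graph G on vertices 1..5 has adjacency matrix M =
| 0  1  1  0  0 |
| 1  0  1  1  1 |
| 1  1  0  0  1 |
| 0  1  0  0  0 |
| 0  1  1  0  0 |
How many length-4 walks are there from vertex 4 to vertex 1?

6

The number of length-4 walks from vertex 4 to vertex 1 is entry (4,1) of M⁴, where M is the adjacency matrix.
M² = [[2, 1, 1, 1, 2], [1, 4, 2, 0, 1], [1, 2, 3, 1, 1], [1, 0, 1, 1, 1], [2, 1, 1, 1, 2]]
M³ = [[2, 6, 5, 1, 2], [6, 4, 6, 4, 6], [5, 6, 4, 2, 5], [1, 4, 2, 0, 1], [2, 6, 5, 1, 2]]
M⁴ = [[11, 10, 10, 6, 11], [10, 22, 16, 4, 10], [10, 16, 16, 6, 10], [6, 4, 6, 4, 6], [11, 10, 10, 6, 11]]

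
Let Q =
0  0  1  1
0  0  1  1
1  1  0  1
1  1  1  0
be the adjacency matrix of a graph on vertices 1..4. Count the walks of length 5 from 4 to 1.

29

The number of length-5 walks from vertex 4 to vertex 1 is entry (4,1) of Q^5, where Q is the adjacency matrix.
Q^2 = [[2, 2, 1, 1], [2, 2, 1, 1], [1, 1, 3, 2], [1, 1, 2, 3]]
Q^3 = [[2, 2, 5, 5], [2, 2, 5, 5], [5, 5, 4, 5], [5, 5, 5, 4]]
Q^4 = [[10, 10, 9, 9], [10, 10, 9, 9], [9, 9, 15, 14], [9, 9, 14, 15]]
Q^5 = [[18, 18, 29, 29], [18, 18, 29, 29], [29, 29, 32, 33], [29, 29, 33, 32]]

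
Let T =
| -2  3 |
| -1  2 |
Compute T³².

T² = I (check: tr T = 0 and det T = -1), so T³² = I since 32 is even.

[[1, 0], [0, 1]]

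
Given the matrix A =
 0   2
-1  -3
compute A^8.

tr A = -3 and det A = 2, so the characteristic polynomial is λ² − (-3)λ + (2) with roots -2 and -1.
Eigenvectors give P = [[-1, -2], [1, 1]] with P⁻¹ = [[1, 2], [-1, -1]], and A = P·diag(-2, -1)·P⁻¹.
Then A^8 = P·diag(256, 1)·P⁻¹ = [[-256, -2], [256, 1]] · [[1, 2], [-1, -1]] = [[-254, -510], [255, 511]].

[[-254, -510], [255, 511]]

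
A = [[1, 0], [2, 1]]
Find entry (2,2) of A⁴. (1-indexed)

A = I + N where N = [[0, 0], [2, 0]] is strictly lower-triangular, so N² = 0.
(I + N)⁴ = I + 4·N = [[1, 0], [8, 1]].

1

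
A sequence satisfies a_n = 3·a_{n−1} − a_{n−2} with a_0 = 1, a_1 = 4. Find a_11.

With companion matrix Q = [[3, −1], [1, 0]], [a_n, a_{n−1}]ᵀ = Q·[a_{n−1}, a_{n−2}]ᵀ, so [a_11, a_10]ᵀ = Q^10·[a_1, a_0]ᵀ.
Q^10 = [[17711, −6765], [6765, −2584]], giving [a_11, a_10]ᵀ = [[64079], [24476]].

64079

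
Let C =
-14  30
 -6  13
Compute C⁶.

[[316, -630], [126, -251]]

tr C = -1 and det C = -2, so the characteristic polynomial is λ² − (-1)λ + (-2) with roots -2 and 1.
Eigenvectors give P = [[5, 2], [2, 1]] with P⁻¹ = [[1, -2], [-2, 5]], and C = P·diag(-2, 1)·P⁻¹.
Then C⁶ = P·diag(64, 1)·P⁻¹ = [[320, 2], [128, 1]] · [[1, -2], [-2, 5]] = [[316, -630], [126, -251]].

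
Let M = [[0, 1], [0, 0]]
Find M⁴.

[[0, 0], [0, 0]]

M is strictly triangular, hence nilpotent: M² = 0, so M⁴ = 0.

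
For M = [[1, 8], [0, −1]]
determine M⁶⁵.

M² = I (check: tr M = 0 and det M = −1), so M⁶⁵ = M since 65 is odd.

[[1, 8], [0, −1]]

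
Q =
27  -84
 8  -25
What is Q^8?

[[45921, -137760], [13120, -39359]]

tr Q = 2 and det Q = -3, so the characteristic polynomial is λ² − (2)λ + (-3) with roots -1 and 3.
Eigenvectors give P = [[-3, 7], [-1, 2]] with P⁻¹ = [[2, -7], [1, -3]], and Q = P·diag(-1, 3)·P⁻¹.
Then Q^8 = P·diag(1, 6561)·P⁻¹ = [[-3, 45927], [-1, 13122]] · [[2, -7], [1, -3]] = [[45921, -137760], [13120, -39359]].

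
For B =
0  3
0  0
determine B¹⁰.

[[0, 0], [0, 0]]

B is strictly triangular, hence nilpotent: B² = 0, so B¹⁰ = 0.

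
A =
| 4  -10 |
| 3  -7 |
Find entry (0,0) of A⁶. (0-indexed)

tr A = -3 and det A = 2, so the characteristic polynomial is λ² − (-3)λ + (2) with roots -2 and -1.
Eigenvectors give P = [[5, -2], [3, -1]] with P⁻¹ = [[-1, 2], [-3, 5]], and A = P·diag(-2, -1)·P⁻¹.
Then A⁶ = P·diag(64, 1)·P⁻¹ = [[320, -2], [192, -1]] · [[-1, 2], [-3, 5]] = [[-314, 630], [-189, 379]].

-314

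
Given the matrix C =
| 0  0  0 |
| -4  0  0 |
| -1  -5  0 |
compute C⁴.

C is strictly triangular, hence nilpotent: C³ = 0, so C⁴ = 0.

[[0, 0, 0], [0, 0, 0], [0, 0, 0]]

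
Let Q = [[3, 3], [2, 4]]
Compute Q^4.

[[519, 777], [518, 778]]

Q^2 = [[15, 21], [14, 22]]
Q^3 = [[87, 129], [86, 130]]
Q^4 = [[519, 777], [518, 778]]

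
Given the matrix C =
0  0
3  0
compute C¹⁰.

[[0, 0], [0, 0]]

C is strictly triangular, hence nilpotent: C² = 0, so C¹⁰ = 0.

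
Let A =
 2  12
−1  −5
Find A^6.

tr A = −3 and det A = 2, so the characteristic polynomial is λ² − (−3)λ + (2) with roots −1 and −2.
Eigenvectors give P = [[−4, −3], [1, 1]] with P⁻¹ = [[−1, −3], [1, 4]], and A = P·diag(−1, −2)·P⁻¹.
Then A^6 = P·diag(1, 64)·P⁻¹ = [[−4, −192], [1, 64]] · [[−1, −3], [1, 4]] = [[−188, −756], [63, 253]].

[[−188, −756], [63, 253]]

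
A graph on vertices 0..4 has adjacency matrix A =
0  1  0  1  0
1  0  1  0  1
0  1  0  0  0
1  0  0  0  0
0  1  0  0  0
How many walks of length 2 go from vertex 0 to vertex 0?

2

The number of length-2 walks from vertex 0 to vertex 0 is entry (0,0) of A², where A is the adjacency matrix.
A² = [[2, 0, 1, 0, 1], [0, 3, 0, 1, 0], [1, 0, 1, 0, 1], [0, 1, 0, 1, 0], [1, 0, 1, 0, 1]]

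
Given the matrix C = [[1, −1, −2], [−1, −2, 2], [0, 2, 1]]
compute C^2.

[[2, −3, −6], [1, 9, 0], [−2, −2, 5]]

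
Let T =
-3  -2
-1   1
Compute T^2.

[[11, 4], [2, 3]]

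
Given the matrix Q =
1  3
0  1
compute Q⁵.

Q = I + N where N = [[0, 3], [0, 0]] is strictly upper-triangular, so N² = 0.
(I + N)⁵ = I + 5·N = [[1, 15], [0, 1]].

[[1, 15], [0, 1]]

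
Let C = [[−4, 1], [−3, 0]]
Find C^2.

[[13, −4], [12, −3]]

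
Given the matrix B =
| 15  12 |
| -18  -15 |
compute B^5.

[[1215, 972], [-1458, -1215]]

tr B = 0 and det B = -9, so the characteristic polynomial is λ² − (0)λ + (-9) with roots 3 and -3.
Eigenvectors give P = [[-1, -2], [1, 3]] with P⁻¹ = [[-3, -2], [1, 1]], and B = P·diag(3, -3)·P⁻¹.
Then B^5 = P·diag(243, -243)·P⁻¹ = [[-243, 486], [243, -729]] · [[-3, -2], [1, 1]] = [[1215, 972], [-1458, -1215]].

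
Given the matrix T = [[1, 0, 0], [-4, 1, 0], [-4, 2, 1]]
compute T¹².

[[1, 0, 0], [-48, 1, 0], [-576, 24, 1]]

T = I + N where N = [[0, 0, 0], [-4, 0, 0], [-4, 2, 0]] is strictly lower-triangular, so N³ = 0.
(I + N)¹² = I + 12·N + 66·N² = [[1, 0, 0], [-48, 1, 0], [-576, 24, 1]].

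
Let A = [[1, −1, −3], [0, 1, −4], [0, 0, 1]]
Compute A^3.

[[1, −3, 3], [0, 1, −12], [0, 0, 1]]

A = I + N where N = [[0, −1, −3], [0, 0, −4], [0, 0, 0]] is strictly upper-triangular, so N^3 = 0.
(I + N)^3 = I + 3·N + 3·N^2 = [[1, −3, 3], [0, 1, −12], [0, 0, 1]].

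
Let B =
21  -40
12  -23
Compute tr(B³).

-26

tr B = -2 and det B = -3, so the characteristic polynomial is λ² − (-2)λ + (-3) with roots -3 and 1.
Eigenvectors give P = [[-5, 2], [-3, 1]] with P⁻¹ = [[1, -2], [3, -5]], and B = P·diag(-3, 1)·P⁻¹.
Then B³ = P·diag(-27, 1)·P⁻¹ = [[135, 2], [81, 1]] · [[1, -2], [3, -5]] = [[141, -280], [84, -167]].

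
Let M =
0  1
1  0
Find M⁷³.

[[0, 1], [1, 0]]

M² = I (check: tr M = 0 and det M = -1), so M⁷³ = M since 73 is odd.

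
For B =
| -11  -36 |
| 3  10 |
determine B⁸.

tr B = -1 and det B = -2, so the characteristic polynomial is λ² − (-1)λ + (-2) with roots -2 and 1.
Eigenvectors give P = [[-4, 3], [1, -1]] with P⁻¹ = [[-1, -3], [-1, -4]], and B = P·diag(-2, 1)·P⁻¹.
Then B⁸ = P·diag(256, 1)·P⁻¹ = [[-1024, 3], [256, -1]] · [[-1, -3], [-1, -4]] = [[1021, 3060], [-255, -764]].

[[1021, 3060], [-255, -764]]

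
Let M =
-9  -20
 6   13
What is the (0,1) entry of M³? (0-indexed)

tr M = 4 and det M = 3, so the characteristic polynomial is λ² − (4)λ + (3) with roots 1 and 3.
Eigenvectors give P = [[-2, -5], [1, 3]] with P⁻¹ = [[-3, -5], [1, 2]], and M = P·diag(1, 3)·P⁻¹.
Then M³ = P·diag(1, 27)·P⁻¹ = [[-2, -135], [1, 81]] · [[-3, -5], [1, 2]] = [[-129, -260], [78, 157]].

-260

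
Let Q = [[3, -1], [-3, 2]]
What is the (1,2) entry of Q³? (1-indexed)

-22

Q² = [[12, -5], [-15, 7]]
Q³ = [[51, -22], [-66, 29]]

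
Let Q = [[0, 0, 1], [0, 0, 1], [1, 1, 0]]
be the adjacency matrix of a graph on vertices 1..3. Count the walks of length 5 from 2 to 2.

The number of length-5 walks from vertex 2 to vertex 2 is entry (2,2) of Q^5, where Q is the adjacency matrix.
Q^2 = [[1, 1, 0], [1, 1, 0], [0, 0, 2]]
Q^3 = [[0, 0, 2], [0, 0, 2], [2, 2, 0]]
Q^4 = [[2, 2, 0], [2, 2, 0], [0, 0, 4]]
Q^5 = [[0, 0, 4], [0, 0, 4], [4, 4, 0]]

0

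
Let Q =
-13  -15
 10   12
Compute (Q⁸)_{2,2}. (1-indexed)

-12354

tr Q = -1 and det Q = -6, so the characteristic polynomial is λ² − (-1)λ + (-6) with roots -3 and 2.
Eigenvectors give P = [[3, -1], [-2, 1]] with P⁻¹ = [[1, 1], [2, 3]], and Q = P·diag(-3, 2)·P⁻¹.
Then Q⁸ = P·diag(6561, 256)·P⁻¹ = [[19683, -256], [-13122, 256]] · [[1, 1], [2, 3]] = [[19171, 18915], [-12610, -12354]].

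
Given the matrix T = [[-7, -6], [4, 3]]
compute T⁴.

tr T = -4 and det T = 3, so the characteristic polynomial is λ² − (-4)λ + (3) with roots -3 and -1.
Eigenvectors give P = [[3, -1], [-2, 1]] with P⁻¹ = [[1, 1], [2, 3]], and T = P·diag(-3, -1)·P⁻¹.
Then T⁴ = P·diag(81, 1)·P⁻¹ = [[243, -1], [-162, 1]] · [[1, 1], [2, 3]] = [[241, 240], [-160, -159]].

[[241, 240], [-160, -159]]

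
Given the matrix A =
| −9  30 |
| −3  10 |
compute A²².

[[−9, 30], [−3, 10]]

A² = A (a projection; rank 1, trace 1), so A²² = A.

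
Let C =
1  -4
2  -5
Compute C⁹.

[[19681, -39364], [19682, -39365]]

tr C = -4 and det C = 3, so the characteristic polynomial is λ² − (-4)λ + (3) with roots -3 and -1.
Eigenvectors give P = [[-1, 2], [-1, 1]] with P⁻¹ = [[1, -2], [1, -1]], and C = P·diag(-3, -1)·P⁻¹.
Then C⁹ = P·diag(-19683, -1)·P⁻¹ = [[19683, -2], [19683, -1]] · [[1, -2], [1, -1]] = [[19681, -39364], [19682, -39365]].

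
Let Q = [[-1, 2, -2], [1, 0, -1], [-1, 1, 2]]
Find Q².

[[5, -4, -4], [0, 1, -4], [0, 0, 5]]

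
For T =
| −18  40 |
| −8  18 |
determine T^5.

[[−288, 640], [−128, 288]]

tr T = 0 and det T = −4, so the characteristic polynomial is λ² − (0)λ + (−4) with roots 2 and −2.
Eigenvectors give P = [[2, 5], [1, 2]] with P⁻¹ = [[−2, 5], [1, −2]], and T = P·diag(2, −2)·P⁻¹.
Then T^5 = P·diag(32, −32)·P⁻¹ = [[64, −160], [32, −64]] · [[−2, 5], [1, −2]] = [[−288, 640], [−128, 288]].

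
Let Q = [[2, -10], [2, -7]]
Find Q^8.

[[-24964, 63050], [-12610, 31781]]

tr Q = -5 and det Q = 6, so the characteristic polynomial is λ² − (-5)λ + (6) with roots -2 and -3.
Eigenvectors give P = [[5, 2], [2, 1]] with P⁻¹ = [[1, -2], [-2, 5]], and Q = P·diag(-2, -3)·P⁻¹.
Then Q^8 = P·diag(256, 6561)·P⁻¹ = [[1280, 13122], [512, 6561]] · [[1, -2], [-2, 5]] = [[-24964, 63050], [-12610, 31781]].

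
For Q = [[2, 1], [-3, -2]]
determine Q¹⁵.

Q² = I (check: tr Q = 0 and det Q = -1), so Q¹⁵ = Q since 15 is odd.

[[2, 1], [-3, -2]]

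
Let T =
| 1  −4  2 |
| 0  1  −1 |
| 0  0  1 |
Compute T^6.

[[1, −24, 72], [0, 1, −6], [0, 0, 1]]

T = I + N where N = [[0, −4, 2], [0, 0, −1], [0, 0, 0]] is strictly upper-triangular, so N^3 = 0.
(I + N)^6 = I + 6·N + 15·N^2 = [[1, −24, 72], [0, 1, −6], [0, 0, 1]].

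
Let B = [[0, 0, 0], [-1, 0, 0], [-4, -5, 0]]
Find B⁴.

[[0, 0, 0], [0, 0, 0], [0, 0, 0]]

B is strictly triangular, hence nilpotent: B³ = 0, so B⁴ = 0.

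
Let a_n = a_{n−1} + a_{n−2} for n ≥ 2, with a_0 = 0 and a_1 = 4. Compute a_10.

220

With companion matrix A = [[1, 1], [1, 0]], [a_n, a_{n−1}]ᵀ = A·[a_{n−1}, a_{n−2}]ᵀ, so [a_10, a_9]ᵀ = A⁹·[a_1, a_0]ᵀ.
A⁹ = [[55, 34], [34, 21]], giving [a_10, a_9]ᵀ = [[220], [136]].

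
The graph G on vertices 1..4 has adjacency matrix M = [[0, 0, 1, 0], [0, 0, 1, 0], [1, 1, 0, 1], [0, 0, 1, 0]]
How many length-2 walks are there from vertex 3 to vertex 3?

The number of length-2 walks from vertex 3 to vertex 3 is entry (3,3) of M², where M is the adjacency matrix.
M² = [[1, 1, 0, 1], [1, 1, 0, 1], [0, 0, 3, 0], [1, 1, 0, 1]]

3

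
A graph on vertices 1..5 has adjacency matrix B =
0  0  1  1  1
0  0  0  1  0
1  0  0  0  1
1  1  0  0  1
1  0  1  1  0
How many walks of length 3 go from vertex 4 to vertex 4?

The number of length-3 walks from vertex 4 to vertex 4 is entry (4,4) of B^3, where B is the adjacency matrix.
B^2 = [[3, 1, 1, 1, 2], [1, 1, 0, 0, 1], [1, 0, 2, 2, 1], [1, 0, 2, 3, 1], [2, 1, 1, 1, 3]]
B^3 = [[4, 1, 5, 6, 5], [1, 0, 2, 3, 1], [5, 2, 2, 2, 5], [6, 3, 2, 2, 6], [5, 1, 5, 6, 4]]

2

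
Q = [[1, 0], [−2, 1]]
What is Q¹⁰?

[[1, 0], [−20, 1]]

Q = I + N where N = [[0, 0], [−2, 0]] is strictly lower-triangular, so N² = 0.
(I + N)¹⁰ = I + 10·N = [[1, 0], [−20, 1]].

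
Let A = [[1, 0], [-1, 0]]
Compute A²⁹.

[[1, 0], [-1, 0]]

A² = A (a projection; rank 1, trace 1), so A²⁹ = A.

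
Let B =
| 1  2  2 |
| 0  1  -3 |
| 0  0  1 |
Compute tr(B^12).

3

B = I + N where N = [[0, 2, 2], [0, 0, -3], [0, 0, 0]] is strictly upper-triangular, so N^3 = 0.
(I + N)^12 = I + 12·N + 66·N^2 = [[1, 24, -372], [0, 1, -36], [0, 0, 1]].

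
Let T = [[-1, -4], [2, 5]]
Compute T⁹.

[[-19681, -39364], [19682, 39365]]

tr T = 4 and det T = 3, so the characteristic polynomial is λ² − (4)λ + (3) with roots 1 and 3.
Eigenvectors give P = [[-2, -1], [1, 1]] with P⁻¹ = [[-1, -1], [1, 2]], and T = P·diag(1, 3)·P⁻¹.
Then T⁹ = P·diag(1, 19683)·P⁻¹ = [[-2, -19683], [1, 19683]] · [[-1, -1], [1, 2]] = [[-19681, -39364], [19682, 39365]].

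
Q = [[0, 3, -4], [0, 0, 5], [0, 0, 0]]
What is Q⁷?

[[0, 0, 0], [0, 0, 0], [0, 0, 0]]

Q is strictly triangular, hence nilpotent: Q³ = 0, so Q⁷ = 0.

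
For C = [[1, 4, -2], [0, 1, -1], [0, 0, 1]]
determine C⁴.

C = I + N where N = [[0, 4, -2], [0, 0, -1], [0, 0, 0]] is strictly upper-triangular, so N³ = 0.
(I + N)⁴ = I + 4·N + 6·N² = [[1, 16, -32], [0, 1, -4], [0, 0, 1]].

[[1, 16, -32], [0, 1, -4], [0, 0, 1]]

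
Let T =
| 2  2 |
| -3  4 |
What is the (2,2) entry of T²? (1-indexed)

10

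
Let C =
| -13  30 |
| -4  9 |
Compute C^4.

tr C = -4 and det C = 3, so the characteristic polynomial is λ² − (-4)λ + (3) with roots -3 and -1.
Eigenvectors give P = [[3, -5], [1, -2]] with P⁻¹ = [[2, -5], [1, -3]], and C = P·diag(-3, -1)·P⁻¹.
Then C^4 = P·diag(81, 1)·P⁻¹ = [[243, -5], [81, -2]] · [[2, -5], [1, -3]] = [[481, -1200], [160, -399]].

[[481, -1200], [160, -399]]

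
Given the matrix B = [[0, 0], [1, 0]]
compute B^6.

B is strictly triangular, hence nilpotent: B^2 = 0, so B^6 = 0.

[[0, 0], [0, 0]]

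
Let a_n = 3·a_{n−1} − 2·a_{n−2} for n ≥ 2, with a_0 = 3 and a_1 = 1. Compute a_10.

−2043

With companion matrix A = [[3, −2], [1, 0]], [a_n, a_{n−1}]ᵀ = A·[a_{n−1}, a_{n−2}]ᵀ, so [a_10, a_9]ᵀ = A⁹·[a_1, a_0]ᵀ.
A⁹ = [[1023, −1022], [511, −510]], giving [a_10, a_9]ᵀ = [[−2043], [−1019]].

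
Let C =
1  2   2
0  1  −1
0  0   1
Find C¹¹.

C = I + N where N = [[0, 2, 2], [0, 0, −1], [0, 0, 0]] is strictly upper-triangular, so N³ = 0.
(I + N)¹¹ = I + 11·N + 55·N² = [[1, 22, −88], [0, 1, −11], [0, 0, 1]].

[[1, 22, −88], [0, 1, −11], [0, 0, 1]]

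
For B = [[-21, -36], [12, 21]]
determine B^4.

tr B = 0 and det B = -9, so the characteristic polynomial is λ² − (0)λ + (-9) with roots 3 and -3.
Eigenvectors give P = [[-3, -2], [2, 1]] with P⁻¹ = [[1, 2], [-2, -3]], and B = P·diag(3, -3)·P⁻¹.
Then B^4 = P·diag(81, 81)·P⁻¹ = [[-243, -162], [162, 81]] · [[1, 2], [-2, -3]] = [[81, 0], [0, 81]].

[[81, 0], [0, 81]]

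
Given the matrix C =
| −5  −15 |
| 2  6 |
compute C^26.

[[−5, −15], [2, 6]]

C² = C (a projection; rank 1, trace 1), so C^26 = C.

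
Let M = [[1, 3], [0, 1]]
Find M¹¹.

[[1, 33], [0, 1]]

M = I + N where N = [[0, 3], [0, 0]] is strictly upper-triangular, so N² = 0.
(I + N)¹¹ = I + 11·N = [[1, 33], [0, 1]].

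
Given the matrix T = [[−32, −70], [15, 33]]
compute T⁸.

[[−37574, −88270], [18915, 44391]]

tr T = 1 and det T = −6, so the characteristic polynomial is λ² − (1)λ + (−6) with roots 3 and −2.
Eigenvectors give P = [[−2, 7], [1, −3]] with P⁻¹ = [[3, 7], [1, 2]], and T = P·diag(3, −2)·P⁻¹.
Then T⁸ = P·diag(6561, 256)·P⁻¹ = [[−13122, 1792], [6561, −768]] · [[3, 7], [1, 2]] = [[−37574, −88270], [18915, 44391]].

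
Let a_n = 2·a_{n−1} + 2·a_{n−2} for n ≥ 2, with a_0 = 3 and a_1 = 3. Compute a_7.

1704

With companion matrix A = [[2, 2], [1, 0]], [a_n, a_{n−1}]ᵀ = A·[a_{n−1}, a_{n−2}]ᵀ, so [a_7, a_6]ᵀ = A⁶·[a_1, a_0]ᵀ.
A⁶ = [[328, 240], [120, 88]], giving [a_7, a_6]ᵀ = [[1704], [624]].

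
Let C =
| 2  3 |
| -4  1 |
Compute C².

[[-8, 9], [-12, -11]]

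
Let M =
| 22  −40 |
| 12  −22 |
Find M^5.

tr M = 0 and det M = −4, so the characteristic polynomial is λ² − (0)λ + (−4) with roots 2 and −2.
Eigenvectors give P = [[2, 5], [1, 3]] with P⁻¹ = [[3, −5], [−1, 2]], and M = P·diag(2, −2)·P⁻¹.
Then M^5 = P·diag(32, −32)·P⁻¹ = [[64, −160], [32, −96]] · [[3, −5], [−1, 2]] = [[352, −640], [192, −352]].

[[352, −640], [192, −352]]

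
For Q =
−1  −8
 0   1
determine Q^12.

[[1, 0], [0, 1]]

Q² = I (check: tr Q = 0 and det Q = −1), so Q^12 = I since 12 is even.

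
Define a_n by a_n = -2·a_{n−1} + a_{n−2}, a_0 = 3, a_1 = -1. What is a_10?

5333

With companion matrix B = [[-2, 1], [1, 0]], [a_n, a_{n−1}]ᵀ = B·[a_{n−1}, a_{n−2}]ᵀ, so [a_10, a_9]ᵀ = B⁹·[a_1, a_0]ᵀ.
B⁹ = [[-2378, 985], [985, -408]], giving [a_10, a_9]ᵀ = [[5333], [-2209]].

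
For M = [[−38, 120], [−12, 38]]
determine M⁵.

tr M = 0 and det M = −4, so the characteristic polynomial is λ² − (0)λ + (−4) with roots −2 and 2.
Eigenvectors give P = [[−10, −3], [−3, −1]] with P⁻¹ = [[−1, 3], [3, −10]], and M = P·diag(−2, 2)·P⁻¹.
Then M⁵ = P·diag(−32, 32)·P⁻¹ = [[320, −96], [96, −32]] · [[−1, 3], [3, −10]] = [[−608, 1920], [−192, 608]].

[[−608, 1920], [−192, 608]]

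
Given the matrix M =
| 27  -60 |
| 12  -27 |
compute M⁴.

[[81, 0], [0, 81]]

tr M = 0 and det M = -9, so the characteristic polynomial is λ² − (0)λ + (-9) with roots -3 and 3.
Eigenvectors give P = [[2, -5], [1, -2]] with P⁻¹ = [[-2, 5], [-1, 2]], and M = P·diag(-3, 3)·P⁻¹.
Then M⁴ = P·diag(81, 81)·P⁻¹ = [[162, -405], [81, -162]] · [[-2, 5], [-1, 2]] = [[81, 0], [0, 81]].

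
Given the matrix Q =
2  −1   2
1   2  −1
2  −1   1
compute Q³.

Q² = [[7, −6, 7], [2, 4, −1], [5, −5, 6]]
Q³ = [[22, −26, 27], [6, 7, −1], [17, −21, 21]]

[[22, −26, 27], [6, 7, −1], [17, −21, 21]]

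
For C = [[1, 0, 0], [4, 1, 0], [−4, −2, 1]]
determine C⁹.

[[1, 0, 0], [36, 1, 0], [−324, −18, 1]]

C = I + N where N = [[0, 0, 0], [4, 0, 0], [−4, −2, 0]] is strictly lower-triangular, so N³ = 0.
(I + N)⁹ = I + 9·N + 36·N² = [[1, 0, 0], [36, 1, 0], [−324, −18, 1]].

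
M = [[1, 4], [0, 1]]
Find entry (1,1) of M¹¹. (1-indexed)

1

M = I + N where N = [[0, 4], [0, 0]] is strictly upper-triangular, so N² = 0.
(I + N)¹¹ = I + 11·N = [[1, 44], [0, 1]].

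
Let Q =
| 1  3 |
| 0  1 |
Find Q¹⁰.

[[1, 30], [0, 1]]

Q = I + N where N = [[0, 3], [0, 0]] is strictly upper-triangular, so N² = 0.
(I + N)¹⁰ = I + 10·N = [[1, 30], [0, 1]].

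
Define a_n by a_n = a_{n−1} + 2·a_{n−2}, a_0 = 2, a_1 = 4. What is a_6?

128

With companion matrix M = [[1, 2], [1, 0]], [a_n, a_{n−1}]ᵀ = M·[a_{n−1}, a_{n−2}]ᵀ, so [a_6, a_5]ᵀ = M⁵·[a_1, a_0]ᵀ.
M⁵ = [[21, 22], [11, 10]], giving [a_6, a_5]ᵀ = [[128], [64]].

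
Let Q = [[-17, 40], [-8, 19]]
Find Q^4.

[[-319, 800], [-160, 401]]

tr Q = 2 and det Q = -3, so the characteristic polynomial is λ² − (2)λ + (-3) with roots -1 and 3.
Eigenvectors give P = [[5, 2], [2, 1]] with P⁻¹ = [[1, -2], [-2, 5]], and Q = P·diag(-1, 3)·P⁻¹.
Then Q^4 = P·diag(1, 81)·P⁻¹ = [[5, 162], [2, 81]] · [[1, -2], [-2, 5]] = [[-319, 800], [-160, 401]].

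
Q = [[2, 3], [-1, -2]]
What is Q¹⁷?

[[2, 3], [-1, -2]]

Q² = I (check: tr Q = 0 and det Q = -1), so Q¹⁷ = Q since 17 is odd.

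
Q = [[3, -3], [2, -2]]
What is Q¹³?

[[3, -3], [2, -2]]

Q² = Q (a projection; rank 1, trace 1), so Q¹³ = Q.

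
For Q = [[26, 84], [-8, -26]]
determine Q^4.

tr Q = 0 and det Q = -4, so the characteristic polynomial is λ² − (0)λ + (-4) with roots 2 and -2.
Eigenvectors give P = [[-7, -3], [2, 1]] with P⁻¹ = [[-1, -3], [2, 7]], and Q = P·diag(2, -2)·P⁻¹.
Then Q^4 = P·diag(16, 16)·P⁻¹ = [[-112, -48], [32, 16]] · [[-1, -3], [2, 7]] = [[16, 0], [0, 16]].

[[16, 0], [0, 16]]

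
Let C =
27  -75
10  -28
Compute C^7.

[[11703, -34725], [4630, -13762]]

tr C = -1 and det C = -6, so the characteristic polynomial is λ² − (-1)λ + (-6) with roots -3 and 2.
Eigenvectors give P = [[-5, 3], [-2, 1]] with P⁻¹ = [[1, -3], [2, -5]], and C = P·diag(-3, 2)·P⁻¹.
Then C^7 = P·diag(-2187, 128)·P⁻¹ = [[10935, 384], [4374, 128]] · [[1, -3], [2, -5]] = [[11703, -34725], [4630, -13762]].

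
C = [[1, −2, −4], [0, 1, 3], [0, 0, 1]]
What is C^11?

[[1, −22, −374], [0, 1, 33], [0, 0, 1]]

C = I + N where N = [[0, −2, −4], [0, 0, 3], [0, 0, 0]] is strictly upper-triangular, so N^3 = 0.
(I + N)^11 = I + 11·N + 55·N^2 = [[1, −22, −374], [0, 1, 33], [0, 0, 1]].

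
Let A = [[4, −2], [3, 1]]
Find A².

[[10, −10], [15, −5]]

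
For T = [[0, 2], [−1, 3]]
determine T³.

tr T = 3 and det T = 2, so the characteristic polynomial is λ² − (3)λ + (2) with roots 2 and 1.
Eigenvectors give P = [[−1, 2], [−1, 1]] with P⁻¹ = [[1, −2], [1, −1]], and T = P·diag(2, 1)·P⁻¹.
Then T³ = P·diag(8, 1)·P⁻¹ = [[−8, 2], [−8, 1]] · [[1, −2], [1, −1]] = [[−6, 14], [−7, 15]].

[[−6, 14], [−7, 15]]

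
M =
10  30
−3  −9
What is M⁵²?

M² = M (a projection; rank 1, trace 1), so M⁵² = M.

[[10, 30], [−3, −9]]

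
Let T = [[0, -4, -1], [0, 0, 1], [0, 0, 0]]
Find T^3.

[[0, 0, 0], [0, 0, 0], [0, 0, 0]]

T is strictly triangular, hence nilpotent: T^3 = 0, so T^3 = 0.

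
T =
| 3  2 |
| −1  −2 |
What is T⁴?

T² = [[7, 2], [−1, 2]]
T³ = [[19, 10], [−5, −6]]
T⁴ = [[47, 18], [−9, 2]]

[[47, 18], [−9, 2]]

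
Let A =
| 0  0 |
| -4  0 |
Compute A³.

[[0, 0], [0, 0]]

A is strictly triangular, hence nilpotent: A² = 0, so A³ = 0.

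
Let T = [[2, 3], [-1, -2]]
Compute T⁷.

T² = I (check: tr T = 0 and det T = -1), so T⁷ = T since 7 is odd.

[[2, 3], [-1, -2]]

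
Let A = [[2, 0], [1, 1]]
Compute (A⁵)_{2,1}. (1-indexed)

31

tr A = 3 and det A = 2, so the characteristic polynomial is λ² − (3)λ + (2) with roots 2 and 1.
Eigenvectors give P = [[1, 0], [1, −1]] with P⁻¹ = [[1, 0], [1, −1]], and A = P·diag(2, 1)·P⁻¹.
Then A⁵ = P·diag(32, 1)·P⁻¹ = [[32, 0], [32, −1]] · [[1, 0], [1, −1]] = [[32, 0], [31, 1]].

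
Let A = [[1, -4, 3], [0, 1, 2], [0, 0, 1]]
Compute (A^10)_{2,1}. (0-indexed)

0

A = I + N where N = [[0, -4, 3], [0, 0, 2], [0, 0, 0]] is strictly upper-triangular, so N^3 = 0.
(I + N)^10 = I + 10·N + 45·N^2 = [[1, -40, -330], [0, 1, 20], [0, 0, 1]].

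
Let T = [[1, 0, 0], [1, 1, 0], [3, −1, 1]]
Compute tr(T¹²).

T = I + N where N = [[0, 0, 0], [1, 0, 0], [3, −1, 0]] is strictly lower-triangular, so N³ = 0.
(I + N)¹² = I + 12·N + 66·N² = [[1, 0, 0], [12, 1, 0], [−30, −12, 1]].

3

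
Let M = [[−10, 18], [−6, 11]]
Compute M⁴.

tr M = 1 and det M = −2, so the characteristic polynomial is λ² − (1)λ + (−2) with roots −1 and 2.
Eigenvectors give P = [[2, −3], [1, −2]] with P⁻¹ = [[2, −3], [1, −2]], and M = P·diag(−1, 2)·P⁻¹.
Then M⁴ = P·diag(1, 16)·P⁻¹ = [[2, −48], [1, −32]] · [[2, −3], [1, −2]] = [[−44, 90], [−30, 61]].

[[−44, 90], [−30, 61]]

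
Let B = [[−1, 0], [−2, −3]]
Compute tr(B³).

tr B = −4 and det B = 3, so the characteristic polynomial is λ² − (−4)λ + (3) with roots −1 and −3.
Eigenvectors give P = [[−1, 0], [1, 1]] with P⁻¹ = [[−1, 0], [1, 1]], and B = P·diag(−1, −3)·P⁻¹.
Then B³ = P·diag(−1, −27)·P⁻¹ = [[1, 0], [−1, −27]] · [[−1, 0], [1, 1]] = [[−1, 0], [−26, −27]].

−28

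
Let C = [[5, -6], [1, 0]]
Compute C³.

tr C = 5 and det C = 6, so the characteristic polynomial is λ² − (5)λ + (6) with roots 2 and 3.
Eigenvectors give P = [[-2, 3], [-1, 1]] with P⁻¹ = [[1, -3], [1, -2]], and C = P·diag(2, 3)·P⁻¹.
Then C³ = P·diag(8, 27)·P⁻¹ = [[-16, 81], [-8, 27]] · [[1, -3], [1, -2]] = [[65, -114], [19, -30]].

[[65, -114], [19, -30]]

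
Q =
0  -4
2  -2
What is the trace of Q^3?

40

Q^2 = [[-8, 8], [-4, -4]]
Q^3 = [[16, 16], [-8, 24]]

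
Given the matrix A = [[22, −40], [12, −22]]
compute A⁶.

tr A = 0 and det A = −4, so the characteristic polynomial is λ² − (0)λ + (−4) with roots 2 and −2.
Eigenvectors give P = [[−2, 5], [−1, 3]] with P⁻¹ = [[−3, 5], [−1, 2]], and A = P·diag(2, −2)·P⁻¹.
Then A⁶ = P·diag(64, 64)·P⁻¹ = [[−128, 320], [−64, 192]] · [[−3, 5], [−1, 2]] = [[64, 0], [0, 64]].

[[64, 0], [0, 64]]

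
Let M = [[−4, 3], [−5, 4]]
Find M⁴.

[[1, 0], [0, 1]]

M² = I (check: tr M = 0 and det M = −1), so M⁴ = I since 4 is even.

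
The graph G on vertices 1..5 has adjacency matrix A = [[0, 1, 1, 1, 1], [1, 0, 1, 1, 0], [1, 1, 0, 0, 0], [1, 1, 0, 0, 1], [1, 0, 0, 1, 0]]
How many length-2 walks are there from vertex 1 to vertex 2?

2

The number of length-2 walks from vertex 1 to vertex 2 is entry (1,2) of A², where A is the adjacency matrix.
A² = [[4, 2, 1, 2, 1], [2, 3, 1, 1, 2], [1, 1, 2, 2, 1], [2, 1, 2, 3, 1], [1, 2, 1, 1, 2]]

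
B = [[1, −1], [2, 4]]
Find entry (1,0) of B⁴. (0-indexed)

130

tr B = 5 and det B = 6, so the characteristic polynomial is λ² − (5)λ + (6) with roots 2 and 3.
Eigenvectors give P = [[−1, −1], [1, 2]] with P⁻¹ = [[−2, −1], [1, 1]], and B = P·diag(2, 3)·P⁻¹.
Then B⁴ = P·diag(16, 81)·P⁻¹ = [[−16, −81], [16, 162]] · [[−2, −1], [1, 1]] = [[−49, −65], [130, 146]].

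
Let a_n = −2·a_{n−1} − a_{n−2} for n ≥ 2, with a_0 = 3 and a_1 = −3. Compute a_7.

With companion matrix A = [[−2, −1], [1, 0]], [a_n, a_{n−1}]ᵀ = A·[a_{n−1}, a_{n−2}]ᵀ, so [a_7, a_6]ᵀ = A^6·[a_1, a_0]ᵀ.
A^6 = [[7, 6], [−6, −5]], giving [a_7, a_6]ᵀ = [[−3], [3]].

−3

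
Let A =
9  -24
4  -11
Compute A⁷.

[[4377, -13128], [2188, -6563]]

tr A = -2 and det A = -3, so the characteristic polynomial is λ² − (-2)λ + (-3) with roots -3 and 1.
Eigenvectors give P = [[2, 3], [1, 1]] with P⁻¹ = [[-1, 3], [1, -2]], and A = P·diag(-3, 1)·P⁻¹.
Then A⁷ = P·diag(-2187, 1)·P⁻¹ = [[-4374, 3], [-2187, 1]] · [[-1, 3], [1, -2]] = [[4377, -13128], [2188, -6563]].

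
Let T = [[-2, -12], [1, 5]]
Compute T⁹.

tr T = 3 and det T = 2, so the characteristic polynomial is λ² − (3)λ + (2) with roots 2 and 1.
Eigenvectors give P = [[-3, 4], [1, -1]] with P⁻¹ = [[1, 4], [1, 3]], and T = P·diag(2, 1)·P⁻¹.
Then T⁹ = P·diag(512, 1)·P⁻¹ = [[-1536, 4], [512, -1]] · [[1, 4], [1, 3]] = [[-1532, -6132], [511, 2045]].

[[-1532, -6132], [511, 2045]]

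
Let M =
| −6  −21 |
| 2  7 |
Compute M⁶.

M² = M (a projection; rank 1, trace 1), so M⁶ = M.

[[−6, −21], [2, 7]]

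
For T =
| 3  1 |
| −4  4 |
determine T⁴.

T² = [[5, 7], [−28, 12]]
T³ = [[−13, 33], [−132, 20]]
T⁴ = [[−171, 119], [−476, −52]]

[[−171, 119], [−476, −52]]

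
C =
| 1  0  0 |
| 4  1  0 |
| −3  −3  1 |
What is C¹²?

[[1, 0, 0], [48, 1, 0], [−828, −36, 1]]

C = I + N where N = [[0, 0, 0], [4, 0, 0], [−3, −3, 0]] is strictly lower-triangular, so N³ = 0.
(I + N)¹² = I + 12·N + 66·N² = [[1, 0, 0], [48, 1, 0], [−828, −36, 1]].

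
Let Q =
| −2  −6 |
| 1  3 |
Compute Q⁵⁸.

[[−2, −6], [1, 3]]

Q² = Q (a projection; rank 1, trace 1), so Q⁵⁸ = Q.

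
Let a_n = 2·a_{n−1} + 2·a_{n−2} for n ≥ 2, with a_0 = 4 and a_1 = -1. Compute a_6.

232

With companion matrix Q = [[2, 2], [1, 0]], [a_n, a_{n−1}]ᵀ = Q·[a_{n−1}, a_{n−2}]ᵀ, so [a_6, a_5]ᵀ = Q^5·[a_1, a_0]ᵀ.
Q^5 = [[120, 88], [44, 32]], giving [a_6, a_5]ᵀ = [[232], [84]].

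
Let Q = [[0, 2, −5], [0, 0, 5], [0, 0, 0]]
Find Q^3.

Q is strictly triangular, hence nilpotent: Q^3 = 0, so Q^3 = 0.

[[0, 0, 0], [0, 0, 0], [0, 0, 0]]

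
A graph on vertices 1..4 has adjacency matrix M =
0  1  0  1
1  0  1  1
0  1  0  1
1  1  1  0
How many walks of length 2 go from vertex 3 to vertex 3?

2

The number of length-2 walks from vertex 3 to vertex 3 is entry (3,3) of M^2, where M is the adjacency matrix.
M^2 = [[2, 1, 2, 1], [1, 3, 1, 2], [2, 1, 2, 1], [1, 2, 1, 3]]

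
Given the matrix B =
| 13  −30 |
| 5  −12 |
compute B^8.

[[19171, −37830], [6305, −12354]]

tr B = 1 and det B = −6, so the characteristic polynomial is λ² − (1)λ + (−6) with roots 3 and −2.
Eigenvectors give P = [[−3, −2], [−1, −1]] with P⁻¹ = [[−1, 2], [1, −3]], and B = P·diag(3, −2)·P⁻¹.
Then B^8 = P·diag(6561, 256)·P⁻¹ = [[−19683, −512], [−6561, −256]] · [[−1, 2], [1, −3]] = [[19171, −37830], [6305, −12354]].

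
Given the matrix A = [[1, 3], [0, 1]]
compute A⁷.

[[1, 21], [0, 1]]

A = I + N where N = [[0, 3], [0, 0]] is strictly upper-triangular, so N² = 0.
(I + N)⁷ = I + 7·N = [[1, 21], [0, 1]].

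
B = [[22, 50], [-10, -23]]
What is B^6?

tr B = -1 and det B = -6, so the characteristic polynomial is λ² − (-1)λ + (-6) with roots -3 and 2.
Eigenvectors give P = [[-2, 5], [1, -2]] with P⁻¹ = [[2, 5], [1, 2]], and B = P·diag(-3, 2)·P⁻¹.
Then B^6 = P·diag(729, 64)·P⁻¹ = [[-1458, 320], [729, -128]] · [[2, 5], [1, 2]] = [[-2596, -6650], [1330, 3389]].

[[-2596, -6650], [1330, 3389]]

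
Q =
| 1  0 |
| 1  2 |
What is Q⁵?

[[1, 0], [31, 32]]

tr Q = 3 and det Q = 2, so the characteristic polynomial is λ² − (3)λ + (2) with roots 1 and 2.
Eigenvectors give P = [[-1, 0], [1, 1]] with P⁻¹ = [[-1, 0], [1, 1]], and Q = P·diag(1, 2)·P⁻¹.
Then Q⁵ = P·diag(1, 32)·P⁻¹ = [[-1, 0], [1, 32]] · [[-1, 0], [1, 1]] = [[1, 0], [31, 32]].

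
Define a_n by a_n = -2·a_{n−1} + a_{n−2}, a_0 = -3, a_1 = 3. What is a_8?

-1731

With companion matrix T = [[-2, 1], [1, 0]], [a_n, a_{n−1}]ᵀ = T·[a_{n−1}, a_{n−2}]ᵀ, so [a_8, a_7]ᵀ = T⁷·[a_1, a_0]ᵀ.
T⁷ = [[-408, 169], [169, -70]], giving [a_8, a_7]ᵀ = [[-1731], [717]].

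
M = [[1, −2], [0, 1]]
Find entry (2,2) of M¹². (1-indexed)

M = I + N where N = [[0, −2], [0, 0]] is strictly upper-triangular, so N² = 0.
(I + N)¹² = I + 12·N = [[1, −24], [0, 1]].

1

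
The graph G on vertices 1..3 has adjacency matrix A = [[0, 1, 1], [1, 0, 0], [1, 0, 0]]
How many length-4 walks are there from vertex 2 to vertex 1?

0

The number of length-4 walks from vertex 2 to vertex 1 is entry (2,1) of A^4, where A is the adjacency matrix.
A^2 = [[2, 0, 0], [0, 1, 1], [0, 1, 1]]
A^3 = [[0, 2, 2], [2, 0, 0], [2, 0, 0]]
A^4 = [[4, 0, 0], [0, 2, 2], [0, 2, 2]]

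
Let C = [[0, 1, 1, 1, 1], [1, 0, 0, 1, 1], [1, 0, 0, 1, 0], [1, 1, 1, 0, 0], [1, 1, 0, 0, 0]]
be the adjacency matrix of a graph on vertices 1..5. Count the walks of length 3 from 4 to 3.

The number of length-3 walks from vertex 4 to vertex 3 is entry (4,3) of C³, where C is the adjacency matrix.
C² = [[4, 2, 1, 2, 1], [2, 3, 2, 1, 1], [1, 2, 2, 1, 1], [2, 1, 1, 3, 2], [1, 1, 1, 2, 2]]
C³ = [[6, 7, 6, 7, 6], [7, 4, 3, 7, 5], [6, 3, 2, 5, 3], [7, 7, 5, 4, 3], [6, 5, 3, 3, 2]]

5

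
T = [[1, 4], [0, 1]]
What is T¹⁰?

T = I + N where N = [[0, 4], [0, 0]] is strictly upper-triangular, so N² = 0.
(I + N)¹⁰ = I + 10·N = [[1, 40], [0, 1]].

[[1, 40], [0, 1]]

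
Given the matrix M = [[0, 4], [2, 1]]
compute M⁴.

M² = [[8, 4], [2, 9]]
M³ = [[8, 36], [18, 17]]
M⁴ = [[72, 68], [34, 89]]

[[72, 68], [34, 89]]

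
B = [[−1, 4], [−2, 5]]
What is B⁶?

tr B = 4 and det B = 3, so the characteristic polynomial is λ² − (4)λ + (3) with roots 3 and 1.
Eigenvectors give P = [[−1, 2], [−1, 1]] with P⁻¹ = [[1, −2], [1, −1]], and B = P·diag(3, 1)·P⁻¹.
Then B⁶ = P·diag(729, 1)·P⁻¹ = [[−729, 2], [−729, 1]] · [[1, −2], [1, −1]] = [[−727, 1456], [−728, 1457]].

[[−727, 1456], [−728, 1457]]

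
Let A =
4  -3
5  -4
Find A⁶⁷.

A² = I (check: tr A = 0 and det A = -1), so A⁶⁷ = A since 67 is odd.

[[4, -3], [5, -4]]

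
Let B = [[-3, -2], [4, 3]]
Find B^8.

[[1, 0], [0, 1]]

B² = I (check: tr B = 0 and det B = -1), so B^8 = I since 8 is even.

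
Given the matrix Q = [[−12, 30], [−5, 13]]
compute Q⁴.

tr Q = 1 and det Q = −6, so the characteristic polynomial is λ² − (1)λ + (−6) with roots 3 and −2.
Eigenvectors give P = [[2, 3], [1, 1]] with P⁻¹ = [[−1, 3], [1, −2]], and Q = P·diag(3, −2)·P⁻¹.
Then Q⁴ = P·diag(81, 16)·P⁻¹ = [[162, 48], [81, 16]] · [[−1, 3], [1, −2]] = [[−114, 390], [−65, 211]].

[[−114, 390], [−65, 211]]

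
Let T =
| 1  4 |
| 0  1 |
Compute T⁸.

[[1, 32], [0, 1]]

T = I + N where N = [[0, 4], [0, 0]] is strictly upper-triangular, so N² = 0.
(I + N)⁸ = I + 8·N = [[1, 32], [0, 1]].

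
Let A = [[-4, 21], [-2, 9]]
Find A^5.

tr A = 5 and det A = 6, so the characteristic polynomial is λ² − (5)λ + (6) with roots 2 and 3.
Eigenvectors give P = [[7, 3], [2, 1]] with P⁻¹ = [[1, -3], [-2, 7]], and A = P·diag(2, 3)·P⁻¹.
Then A^5 = P·diag(32, 243)·P⁻¹ = [[224, 729], [64, 243]] · [[1, -3], [-2, 7]] = [[-1234, 4431], [-422, 1509]].

[[-1234, 4431], [-422, 1509]]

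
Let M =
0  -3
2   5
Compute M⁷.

tr M = 5 and det M = 6, so the characteristic polynomial is λ² − (5)λ + (6) with roots 3 and 2.
Eigenvectors give P = [[-1, -3], [1, 2]] with P⁻¹ = [[2, 3], [-1, -1]], and M = P·diag(3, 2)·P⁻¹.
Then M⁷ = P·diag(2187, 128)·P⁻¹ = [[-2187, -384], [2187, 256]] · [[2, 3], [-1, -1]] = [[-3990, -6177], [4118, 6305]].

[[-3990, -6177], [4118, 6305]]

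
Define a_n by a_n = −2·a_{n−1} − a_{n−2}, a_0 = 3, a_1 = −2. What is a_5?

With companion matrix B = [[−2, −1], [1, 0]], [a_n, a_{n−1}]ᵀ = B·[a_{n−1}, a_{n−2}]ᵀ, so [a_5, a_4]ᵀ = B⁴·[a_1, a_0]ᵀ.
B⁴ = [[5, 4], [−4, −3]], giving [a_5, a_4]ᵀ = [[2], [−1]].

2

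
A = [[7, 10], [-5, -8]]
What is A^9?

[[20707, 40390], [-20195, -39878]]

tr A = -1 and det A = -6, so the characteristic polynomial is λ² − (-1)λ + (-6) with roots -3 and 2.
Eigenvectors give P = [[1, -2], [-1, 1]] with P⁻¹ = [[-1, -2], [-1, -1]], and A = P·diag(-3, 2)·P⁻¹.
Then A^9 = P·diag(-19683, 512)·P⁻¹ = [[-19683, -1024], [19683, 512]] · [[-1, -2], [-1, -1]] = [[20707, 40390], [-20195, -39878]].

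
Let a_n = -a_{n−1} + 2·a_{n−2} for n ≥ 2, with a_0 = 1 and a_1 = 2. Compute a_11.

With companion matrix B = [[-1, 2], [1, 0]], [a_n, a_{n−1}]ᵀ = B·[a_{n−1}, a_{n−2}]ᵀ, so [a_11, a_10]ᵀ = B^10·[a_1, a_0]ᵀ.
B^10 = [[683, -682], [-341, 342]], giving [a_11, a_10]ᵀ = [[684], [-340]].

684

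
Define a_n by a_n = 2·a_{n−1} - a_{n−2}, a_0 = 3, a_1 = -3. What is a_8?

With companion matrix M = [[2, -1], [1, 0]], [a_n, a_{n−1}]ᵀ = M·[a_{n−1}, a_{n−2}]ᵀ, so [a_8, a_7]ᵀ = M⁷·[a_1, a_0]ᵀ.
M⁷ = [[8, -7], [7, -6]], giving [a_8, a_7]ᵀ = [[-45], [-39]].

-45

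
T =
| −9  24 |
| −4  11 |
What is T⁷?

[[−4377, 13128], [−2188, 6563]]

tr T = 2 and det T = −3, so the characteristic polynomial is λ² − (2)λ + (−3) with roots −1 and 3.
Eigenvectors give P = [[3, 2], [1, 1]] with P⁻¹ = [[1, −2], [−1, 3]], and T = P·diag(−1, 3)·P⁻¹.
Then T⁷ = P·diag(−1, 2187)·P⁻¹ = [[−3, 4374], [−1, 2187]] · [[1, −2], [−1, 3]] = [[−4377, 13128], [−2188, 6563]].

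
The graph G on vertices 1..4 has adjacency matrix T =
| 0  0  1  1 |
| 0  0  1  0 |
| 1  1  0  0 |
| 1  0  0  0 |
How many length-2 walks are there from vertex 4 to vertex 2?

The number of length-2 walks from vertex 4 to vertex 2 is entry (4,2) of T², where T is the adjacency matrix.
T² = [[2, 1, 0, 0], [1, 1, 0, 0], [0, 0, 2, 1], [0, 0, 1, 1]]

0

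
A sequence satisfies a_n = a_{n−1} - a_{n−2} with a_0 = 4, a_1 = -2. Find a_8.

-6

With companion matrix Q = [[1, -1], [1, 0]], [a_n, a_{n−1}]ᵀ = Q·[a_{n−1}, a_{n−2}]ᵀ, so [a_8, a_7]ᵀ = Q⁷·[a_1, a_0]ᵀ.
Q⁷ = [[1, -1], [1, 0]], giving [a_8, a_7]ᵀ = [[-6], [-2]].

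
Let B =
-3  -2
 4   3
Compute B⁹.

B² = I (check: tr B = 0 and det B = -1), so B⁹ = B since 9 is odd.

[[-3, -2], [4, 3]]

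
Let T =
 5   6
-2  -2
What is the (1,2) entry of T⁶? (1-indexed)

378

tr T = 3 and det T = 2, so the characteristic polynomial is λ² − (3)λ + (2) with roots 1 and 2.
Eigenvectors give P = [[-3, 2], [2, -1]] with P⁻¹ = [[1, 2], [2, 3]], and T = P·diag(1, 2)·P⁻¹.
Then T⁶ = P·diag(1, 64)·P⁻¹ = [[-3, 128], [2, -64]] · [[1, 2], [2, 3]] = [[253, 378], [-126, -188]].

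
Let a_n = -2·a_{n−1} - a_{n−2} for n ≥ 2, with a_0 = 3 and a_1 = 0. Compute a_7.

With companion matrix B = [[-2, -1], [1, 0]], [a_n, a_{n−1}]ᵀ = B·[a_{n−1}, a_{n−2}]ᵀ, so [a_7, a_6]ᵀ = B⁶·[a_1, a_0]ᵀ.
B⁶ = [[7, 6], [-6, -5]], giving [a_7, a_6]ᵀ = [[18], [-15]].

18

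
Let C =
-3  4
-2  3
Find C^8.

C² = I (check: tr C = 0 and det C = -1), so C^8 = I since 8 is even.

[[1, 0], [0, 1]]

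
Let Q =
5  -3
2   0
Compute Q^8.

[[19171, -18915], [12610, -12354]]

tr Q = 5 and det Q = 6, so the characteristic polynomial is λ² − (5)λ + (6) with roots 2 and 3.
Eigenvectors give P = [[-1, 3], [-1, 2]] with P⁻¹ = [[2, -3], [1, -1]], and Q = P·diag(2, 3)·P⁻¹.
Then Q^8 = P·diag(256, 6561)·P⁻¹ = [[-256, 19683], [-256, 13122]] · [[2, -3], [1, -1]] = [[19171, -18915], [12610, -12354]].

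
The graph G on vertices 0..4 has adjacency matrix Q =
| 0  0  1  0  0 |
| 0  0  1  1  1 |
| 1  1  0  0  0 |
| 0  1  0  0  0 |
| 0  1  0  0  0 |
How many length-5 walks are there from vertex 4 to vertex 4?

The number of length-5 walks from vertex 4 to vertex 4 is entry (4,4) of Q⁵, where Q is the adjacency matrix.
Q² = [[1, 1, 0, 0, 0], [1, 3, 0, 0, 0], [0, 0, 2, 1, 1], [0, 0, 1, 1, 1], [0, 0, 1, 1, 1]]
Q³ = [[0, 0, 2, 1, 1], [0, 0, 4, 3, 3], [2, 4, 0, 0, 0], [1, 3, 0, 0, 0], [1, 3, 0, 0, 0]]
Q⁴ = [[2, 4, 0, 0, 0], [4, 10, 0, 0, 0], [0, 0, 6, 4, 4], [0, 0, 4, 3, 3], [0, 0, 4, 3, 3]]
Q⁵ = [[0, 0, 6, 4, 4], [0, 0, 14, 10, 10], [6, 14, 0, 0, 0], [4, 10, 0, 0, 0], [4, 10, 0, 0, 0]]

0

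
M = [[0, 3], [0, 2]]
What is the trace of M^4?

16

M^2 = [[0, 6], [0, 4]]
M^3 = [[0, 12], [0, 8]]
M^4 = [[0, 24], [0, 16]]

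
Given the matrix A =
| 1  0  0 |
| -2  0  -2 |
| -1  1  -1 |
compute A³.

[[1, 0, 0], [2, 2, 2], [1, -1, 3]]

A² = [[1, 0, 0], [0, -2, 2], [-2, -1, -1]]
A³ = [[1, 0, 0], [2, 2, 2], [1, -1, 3]]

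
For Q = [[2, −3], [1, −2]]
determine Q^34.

Q² = I (check: tr Q = 0 and det Q = −1), so Q^34 = I since 34 is even.

[[1, 0], [0, 1]]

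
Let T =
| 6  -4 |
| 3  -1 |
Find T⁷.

[[8364, -8236], [6177, -6049]]

tr T = 5 and det T = 6, so the characteristic polynomial is λ² − (5)λ + (6) with roots 3 and 2.
Eigenvectors give P = [[4, -1], [3, -1]] with P⁻¹ = [[1, -1], [3, -4]], and T = P·diag(3, 2)·P⁻¹.
Then T⁷ = P·diag(2187, 128)·P⁻¹ = [[8748, -128], [6561, -128]] · [[1, -1], [3, -4]] = [[8364, -8236], [6177, -6049]].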